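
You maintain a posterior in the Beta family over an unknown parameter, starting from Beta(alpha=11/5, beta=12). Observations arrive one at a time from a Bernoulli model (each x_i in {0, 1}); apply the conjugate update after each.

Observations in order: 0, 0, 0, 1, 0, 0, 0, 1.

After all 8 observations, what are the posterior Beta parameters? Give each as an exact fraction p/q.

alpha=21/5, beta=18

obs 1: x=0 → posterior Beta(11/5, 13)
obs 2: x=0 → posterior Beta(11/5, 14)
obs 3: x=0 → posterior Beta(11/5, 15)
obs 4: x=1 → posterior Beta(16/5, 15)
obs 5: x=0 → posterior Beta(16/5, 16)
obs 6: x=0 → posterior Beta(16/5, 17)
obs 7: x=0 → posterior Beta(16/5, 18)
obs 8: x=1 → posterior Beta(21/5, 18)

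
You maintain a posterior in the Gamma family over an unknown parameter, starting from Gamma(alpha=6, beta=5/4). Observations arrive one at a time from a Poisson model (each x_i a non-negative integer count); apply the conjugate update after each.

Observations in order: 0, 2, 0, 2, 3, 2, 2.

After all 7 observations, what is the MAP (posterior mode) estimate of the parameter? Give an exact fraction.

64/33

obs 1: x=0 → posterior Gamma(6, 9/4)
obs 2: x=2 → posterior Gamma(8, 13/4)
obs 3: x=0 → posterior Gamma(8, 17/4)
obs 4: x=2 → posterior Gamma(10, 21/4)
obs 5: x=3 → posterior Gamma(13, 25/4)
obs 6: x=2 → posterior Gamma(15, 29/4)
obs 7: x=2 → posterior Gamma(17, 33/4)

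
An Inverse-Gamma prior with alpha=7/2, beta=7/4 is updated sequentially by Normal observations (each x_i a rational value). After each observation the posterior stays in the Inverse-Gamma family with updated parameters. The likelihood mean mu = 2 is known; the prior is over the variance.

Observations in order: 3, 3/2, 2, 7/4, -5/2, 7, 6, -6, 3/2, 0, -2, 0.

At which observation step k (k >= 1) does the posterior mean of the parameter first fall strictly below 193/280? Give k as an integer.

obs 1: x=3 → posterior Inverse-Gamma(4, 9/4)
obs 2: x=3/2 → posterior Inverse-Gamma(9/2, 19/8)
obs 3: x=2 → posterior Inverse-Gamma(5, 19/8)
obs 4: x=7/4 → posterior Inverse-Gamma(11/2, 77/32)
obs 5: x=-5/2 → posterior Inverse-Gamma(6, 401/32)
obs 6: x=7 → posterior Inverse-Gamma(13/2, 801/32)
obs 7: x=6 → posterior Inverse-Gamma(7, 1057/32)
obs 8: x=-6 → posterior Inverse-Gamma(15/2, 2081/32)
obs 9: x=3/2 → posterior Inverse-Gamma(8, 2085/32)
obs 10: x=0 → posterior Inverse-Gamma(17/2, 2149/32)
obs 11: x=-2 → posterior Inverse-Gamma(9, 2405/32)
obs 12: x=0 → posterior Inverse-Gamma(19/2, 2469/32)

k = 2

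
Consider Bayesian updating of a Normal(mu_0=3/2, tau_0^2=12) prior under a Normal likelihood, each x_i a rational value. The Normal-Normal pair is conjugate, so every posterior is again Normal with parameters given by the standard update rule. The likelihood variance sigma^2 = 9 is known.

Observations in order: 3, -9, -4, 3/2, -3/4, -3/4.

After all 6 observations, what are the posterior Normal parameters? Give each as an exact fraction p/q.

mu_0=-71/54, tau_0^2=4/3

obs 1: x=3 → posterior Normal(33/14, 36/7)
obs 2: x=-9 → posterior Normal(-39/22, 36/11)
obs 3: x=-4 → posterior Normal(-71/30, 12/5)
obs 4: x=3/2 → posterior Normal(-59/38, 36/19)
obs 5: x=-3/4 → posterior Normal(-65/46, 36/23)
obs 6: x=-3/4 → posterior Normal(-71/54, 4/3)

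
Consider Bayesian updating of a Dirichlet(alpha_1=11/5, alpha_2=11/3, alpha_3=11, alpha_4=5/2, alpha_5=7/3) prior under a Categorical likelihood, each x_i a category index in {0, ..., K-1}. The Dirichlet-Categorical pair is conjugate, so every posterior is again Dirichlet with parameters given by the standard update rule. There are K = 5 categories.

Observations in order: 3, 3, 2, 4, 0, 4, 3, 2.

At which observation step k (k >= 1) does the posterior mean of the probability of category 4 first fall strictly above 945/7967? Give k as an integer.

k = 4

obs 1: x=3 → posterior Dirichlet(11/5, 11/3, 11, 7/2, 7/3)
obs 2: x=3 → posterior Dirichlet(11/5, 11/3, 11, 9/2, 7/3)
obs 3: x=2 → posterior Dirichlet(11/5, 11/3, 12, 9/2, 7/3)
obs 4: x=4 → posterior Dirichlet(11/5, 11/3, 12, 9/2, 10/3)
obs 5: x=0 → posterior Dirichlet(16/5, 11/3, 12, 9/2, 10/3)
obs 6: x=4 → posterior Dirichlet(16/5, 11/3, 12, 9/2, 13/3)
obs 7: x=3 → posterior Dirichlet(16/5, 11/3, 12, 11/2, 13/3)
obs 8: x=2 → posterior Dirichlet(16/5, 11/3, 13, 11/2, 13/3)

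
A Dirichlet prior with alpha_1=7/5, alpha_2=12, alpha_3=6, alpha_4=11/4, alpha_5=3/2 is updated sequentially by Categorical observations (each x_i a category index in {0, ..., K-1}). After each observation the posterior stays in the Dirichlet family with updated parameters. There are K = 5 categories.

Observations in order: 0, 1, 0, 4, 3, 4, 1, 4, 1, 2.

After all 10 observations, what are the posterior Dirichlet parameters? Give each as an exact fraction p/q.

alpha_1=17/5, alpha_2=15, alpha_3=7, alpha_4=15/4, alpha_5=9/2

obs 1: x=0 → posterior Dirichlet(12/5, 12, 6, 11/4, 3/2)
obs 2: x=1 → posterior Dirichlet(12/5, 13, 6, 11/4, 3/2)
obs 3: x=0 → posterior Dirichlet(17/5, 13, 6, 11/4, 3/2)
obs 4: x=4 → posterior Dirichlet(17/5, 13, 6, 11/4, 5/2)
obs 5: x=3 → posterior Dirichlet(17/5, 13, 6, 15/4, 5/2)
obs 6: x=4 → posterior Dirichlet(17/5, 13, 6, 15/4, 7/2)
obs 7: x=1 → posterior Dirichlet(17/5, 14, 6, 15/4, 7/2)
obs 8: x=4 → posterior Dirichlet(17/5, 14, 6, 15/4, 9/2)
obs 9: x=1 → posterior Dirichlet(17/5, 15, 6, 15/4, 9/2)
obs 10: x=2 → posterior Dirichlet(17/5, 15, 7, 15/4, 9/2)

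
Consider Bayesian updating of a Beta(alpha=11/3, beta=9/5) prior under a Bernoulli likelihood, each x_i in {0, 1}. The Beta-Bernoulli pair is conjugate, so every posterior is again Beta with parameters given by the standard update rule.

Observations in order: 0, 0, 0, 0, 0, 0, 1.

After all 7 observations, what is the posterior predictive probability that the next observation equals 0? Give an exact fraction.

obs 1: x=0 → posterior Beta(11/3, 14/5)
obs 2: x=0 → posterior Beta(11/3, 19/5)
obs 3: x=0 → posterior Beta(11/3, 24/5)
obs 4: x=0 → posterior Beta(11/3, 29/5)
obs 5: x=0 → posterior Beta(11/3, 34/5)
obs 6: x=0 → posterior Beta(11/3, 39/5)
obs 7: x=1 → posterior Beta(14/3, 39/5)

117/187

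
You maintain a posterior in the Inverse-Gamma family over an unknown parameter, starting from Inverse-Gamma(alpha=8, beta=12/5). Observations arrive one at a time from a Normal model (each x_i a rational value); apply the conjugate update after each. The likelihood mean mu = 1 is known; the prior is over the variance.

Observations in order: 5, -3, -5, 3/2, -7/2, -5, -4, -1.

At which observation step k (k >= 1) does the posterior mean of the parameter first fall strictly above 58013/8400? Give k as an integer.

k = 7

obs 1: x=5 → posterior Inverse-Gamma(17/2, 52/5)
obs 2: x=-3 → posterior Inverse-Gamma(9, 92/5)
obs 3: x=-5 → posterior Inverse-Gamma(19/2, 182/5)
obs 4: x=3/2 → posterior Inverse-Gamma(10, 1461/40)
obs 5: x=-7/2 → posterior Inverse-Gamma(21/2, 933/20)
obs 6: x=-5 → posterior Inverse-Gamma(11, 1293/20)
obs 7: x=-4 → posterior Inverse-Gamma(23/2, 1543/20)
obs 8: x=-1 → posterior Inverse-Gamma(12, 1583/20)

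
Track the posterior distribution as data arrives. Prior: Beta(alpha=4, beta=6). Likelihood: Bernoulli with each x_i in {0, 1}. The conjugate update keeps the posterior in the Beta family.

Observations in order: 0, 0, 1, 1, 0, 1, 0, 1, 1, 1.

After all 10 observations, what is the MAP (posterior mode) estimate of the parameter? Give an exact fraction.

obs 1: x=0 → posterior Beta(4, 7)
obs 2: x=0 → posterior Beta(4, 8)
obs 3: x=1 → posterior Beta(5, 8)
obs 4: x=1 → posterior Beta(6, 8)
obs 5: x=0 → posterior Beta(6, 9)
obs 6: x=1 → posterior Beta(7, 9)
obs 7: x=0 → posterior Beta(7, 10)
obs 8: x=1 → posterior Beta(8, 10)
obs 9: x=1 → posterior Beta(9, 10)
obs 10: x=1 → posterior Beta(10, 10)

1/2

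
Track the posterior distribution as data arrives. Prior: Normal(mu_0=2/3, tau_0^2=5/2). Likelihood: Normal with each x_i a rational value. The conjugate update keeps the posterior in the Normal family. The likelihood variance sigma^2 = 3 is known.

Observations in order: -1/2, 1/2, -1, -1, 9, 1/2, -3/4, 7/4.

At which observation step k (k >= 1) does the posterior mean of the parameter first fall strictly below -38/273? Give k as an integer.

obs 1: x=-1/2 → posterior Normal(3/22, 15/11)
obs 2: x=1/2 → posterior Normal(1/4, 15/16)
obs 3: x=-1 → posterior Normal(-1/21, 5/7)
obs 4: x=-1 → posterior Normal(-3/13, 15/26)
obs 5: x=9 → posterior Normal(39/31, 15/31)
obs 6: x=1/2 → posterior Normal(83/72, 5/12)
obs 7: x=-3/4 → posterior Normal(151/164, 15/41)
obs 8: x=7/4 → posterior Normal(93/92, 15/46)

k = 4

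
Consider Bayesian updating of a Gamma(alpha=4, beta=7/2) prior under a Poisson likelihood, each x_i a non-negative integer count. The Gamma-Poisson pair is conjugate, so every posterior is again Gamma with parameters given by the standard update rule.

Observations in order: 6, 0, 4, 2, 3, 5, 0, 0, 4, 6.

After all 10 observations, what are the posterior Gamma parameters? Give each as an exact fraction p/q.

alpha=34, beta=27/2

obs 1: x=6 → posterior Gamma(10, 9/2)
obs 2: x=0 → posterior Gamma(10, 11/2)
obs 3: x=4 → posterior Gamma(14, 13/2)
obs 4: x=2 → posterior Gamma(16, 15/2)
obs 5: x=3 → posterior Gamma(19, 17/2)
obs 6: x=5 → posterior Gamma(24, 19/2)
obs 7: x=0 → posterior Gamma(24, 21/2)
obs 8: x=0 → posterior Gamma(24, 23/2)
obs 9: x=4 → posterior Gamma(28, 25/2)
obs 10: x=6 → posterior Gamma(34, 27/2)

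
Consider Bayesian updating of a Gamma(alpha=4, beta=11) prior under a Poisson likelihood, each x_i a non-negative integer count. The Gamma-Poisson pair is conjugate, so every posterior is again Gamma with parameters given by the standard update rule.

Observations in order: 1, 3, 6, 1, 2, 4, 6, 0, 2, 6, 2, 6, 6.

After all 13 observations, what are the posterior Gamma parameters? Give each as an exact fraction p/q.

obs 1: x=1 → posterior Gamma(5, 12)
obs 2: x=3 → posterior Gamma(8, 13)
obs 3: x=6 → posterior Gamma(14, 14)
obs 4: x=1 → posterior Gamma(15, 15)
obs 5: x=2 → posterior Gamma(17, 16)
obs 6: x=4 → posterior Gamma(21, 17)
obs 7: x=6 → posterior Gamma(27, 18)
obs 8: x=0 → posterior Gamma(27, 19)
obs 9: x=2 → posterior Gamma(29, 20)
obs 10: x=6 → posterior Gamma(35, 21)
obs 11: x=2 → posterior Gamma(37, 22)
obs 12: x=6 → posterior Gamma(43, 23)
obs 13: x=6 → posterior Gamma(49, 24)

alpha=49, beta=24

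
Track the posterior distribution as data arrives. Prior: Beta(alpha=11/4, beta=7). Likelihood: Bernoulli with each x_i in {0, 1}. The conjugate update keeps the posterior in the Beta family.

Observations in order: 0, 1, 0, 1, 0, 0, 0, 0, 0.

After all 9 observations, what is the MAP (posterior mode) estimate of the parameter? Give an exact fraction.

15/67

obs 1: x=0 → posterior Beta(11/4, 8)
obs 2: x=1 → posterior Beta(15/4, 8)
obs 3: x=0 → posterior Beta(15/4, 9)
obs 4: x=1 → posterior Beta(19/4, 9)
obs 5: x=0 → posterior Beta(19/4, 10)
obs 6: x=0 → posterior Beta(19/4, 11)
obs 7: x=0 → posterior Beta(19/4, 12)
obs 8: x=0 → posterior Beta(19/4, 13)
obs 9: x=0 → posterior Beta(19/4, 14)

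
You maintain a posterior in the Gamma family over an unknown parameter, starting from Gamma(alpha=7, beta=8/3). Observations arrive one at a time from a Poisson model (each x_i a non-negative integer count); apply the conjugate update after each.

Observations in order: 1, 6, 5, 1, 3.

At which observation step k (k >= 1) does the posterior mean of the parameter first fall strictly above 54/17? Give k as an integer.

k = 3

obs 1: x=1 → posterior Gamma(8, 11/3)
obs 2: x=6 → posterior Gamma(14, 14/3)
obs 3: x=5 → posterior Gamma(19, 17/3)
obs 4: x=1 → posterior Gamma(20, 20/3)
obs 5: x=3 → posterior Gamma(23, 23/3)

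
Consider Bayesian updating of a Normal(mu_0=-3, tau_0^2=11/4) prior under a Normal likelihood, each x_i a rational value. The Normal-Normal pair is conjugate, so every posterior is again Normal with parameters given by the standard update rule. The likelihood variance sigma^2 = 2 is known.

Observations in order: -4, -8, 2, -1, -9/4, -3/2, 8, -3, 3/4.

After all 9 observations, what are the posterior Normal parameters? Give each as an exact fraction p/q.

obs 1: x=-4 → posterior Normal(-68/19, 22/19)
obs 2: x=-8 → posterior Normal(-26/5, 11/15)
obs 3: x=2 → posterior Normal(-134/41, 22/41)
obs 4: x=-1 → posterior Normal(-145/52, 11/26)
obs 5: x=-9/4 → posterior Normal(-97/36, 22/63)
obs 6: x=-3/2 → posterior Normal(-745/296, 11/37)
obs 7: x=8 → posterior Normal(-393/340, 22/85)
obs 8: x=-3 → posterior Normal(-175/128, 11/48)
obs 9: x=3/4 → posterior Normal(-123/107, 22/107)

mu_0=-123/107, tau_0^2=22/107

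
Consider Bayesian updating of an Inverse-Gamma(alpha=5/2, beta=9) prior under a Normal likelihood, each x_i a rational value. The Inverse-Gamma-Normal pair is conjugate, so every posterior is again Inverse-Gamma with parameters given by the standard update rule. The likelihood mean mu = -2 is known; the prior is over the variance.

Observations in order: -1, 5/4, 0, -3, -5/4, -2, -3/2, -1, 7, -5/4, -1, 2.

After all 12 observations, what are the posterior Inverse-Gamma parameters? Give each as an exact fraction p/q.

obs 1: x=-1 → posterior Inverse-Gamma(3, 19/2)
obs 2: x=5/4 → posterior Inverse-Gamma(7/2, 473/32)
obs 3: x=0 → posterior Inverse-Gamma(4, 537/32)
obs 4: x=-3 → posterior Inverse-Gamma(9/2, 553/32)
obs 5: x=-5/4 → posterior Inverse-Gamma(5, 281/16)
obs 6: x=-2 → posterior Inverse-Gamma(11/2, 281/16)
obs 7: x=-3/2 → posterior Inverse-Gamma(6, 283/16)
obs 8: x=-1 → posterior Inverse-Gamma(13/2, 291/16)
obs 9: x=7 → posterior Inverse-Gamma(7, 939/16)
obs 10: x=-5/4 → posterior Inverse-Gamma(15/2, 1887/32)
obs 11: x=-1 → posterior Inverse-Gamma(8, 1903/32)
obs 12: x=2 → posterior Inverse-Gamma(17/2, 2159/32)

alpha=17/2, beta=2159/32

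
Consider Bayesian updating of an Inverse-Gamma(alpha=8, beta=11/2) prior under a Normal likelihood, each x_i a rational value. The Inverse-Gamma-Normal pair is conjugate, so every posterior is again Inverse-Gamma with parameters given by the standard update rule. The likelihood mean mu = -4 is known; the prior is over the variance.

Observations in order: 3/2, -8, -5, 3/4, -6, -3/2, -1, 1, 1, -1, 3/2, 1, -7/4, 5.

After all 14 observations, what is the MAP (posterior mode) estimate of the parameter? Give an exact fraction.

obs 1: x=3/2 → posterior Inverse-Gamma(17/2, 165/8)
obs 2: x=-8 → posterior Inverse-Gamma(9, 229/8)
obs 3: x=-5 → posterior Inverse-Gamma(19/2, 233/8)
obs 4: x=3/4 → posterior Inverse-Gamma(10, 1293/32)
obs 5: x=-6 → posterior Inverse-Gamma(21/2, 1357/32)
obs 6: x=-3/2 → posterior Inverse-Gamma(11, 1457/32)
obs 7: x=-1 → posterior Inverse-Gamma(23/2, 1601/32)
obs 8: x=1 → posterior Inverse-Gamma(12, 2001/32)
obs 9: x=1 → posterior Inverse-Gamma(25/2, 2401/32)
obs 10: x=-1 → posterior Inverse-Gamma(13, 2545/32)
obs 11: x=3/2 → posterior Inverse-Gamma(27/2, 3029/32)
obs 12: x=1 → posterior Inverse-Gamma(14, 3429/32)
obs 13: x=-7/4 → posterior Inverse-Gamma(29/2, 1755/16)
obs 14: x=5 → posterior Inverse-Gamma(15, 2403/16)

2403/256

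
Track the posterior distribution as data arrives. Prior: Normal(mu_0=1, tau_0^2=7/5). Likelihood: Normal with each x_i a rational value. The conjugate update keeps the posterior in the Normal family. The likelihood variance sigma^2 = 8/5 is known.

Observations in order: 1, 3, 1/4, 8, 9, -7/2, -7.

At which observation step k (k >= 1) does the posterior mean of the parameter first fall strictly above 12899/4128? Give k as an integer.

k = 5

obs 1: x=1 → posterior Normal(1, 56/75)
obs 2: x=3 → posterior Normal(18/11, 28/55)
obs 3: x=1/4 → posterior Normal(151/116, 56/145)
obs 4: x=8 → posterior Normal(125/48, 14/45)
obs 5: x=9 → posterior Normal(627/172, 56/215)
obs 6: x=-7/2 → posterior Normal(529/200, 28/125)
obs 7: x=-7 → posterior Normal(111/76, 56/285)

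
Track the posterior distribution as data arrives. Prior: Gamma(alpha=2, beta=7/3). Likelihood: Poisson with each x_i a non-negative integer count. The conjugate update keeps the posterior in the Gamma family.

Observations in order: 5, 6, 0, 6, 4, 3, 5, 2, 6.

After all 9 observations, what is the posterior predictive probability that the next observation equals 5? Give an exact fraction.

obs 1: x=5 → posterior Gamma(7, 10/3)
obs 2: x=6 → posterior Gamma(13, 13/3)
obs 3: x=0 → posterior Gamma(13, 16/3)
obs 4: x=6 → posterior Gamma(19, 19/3)
obs 5: x=4 → posterior Gamma(23, 22/3)
obs 6: x=3 → posterior Gamma(26, 25/3)
obs 7: x=5 → posterior Gamma(31, 28/3)
obs 8: x=2 → posterior Gamma(33, 31/3)
obs 9: x=6 → posterior Gamma(39, 34/3)

124947909182367157510661945802691809685256983942338768084460577488896/1002018774744129923516369294161573737191759373151725198030728940263761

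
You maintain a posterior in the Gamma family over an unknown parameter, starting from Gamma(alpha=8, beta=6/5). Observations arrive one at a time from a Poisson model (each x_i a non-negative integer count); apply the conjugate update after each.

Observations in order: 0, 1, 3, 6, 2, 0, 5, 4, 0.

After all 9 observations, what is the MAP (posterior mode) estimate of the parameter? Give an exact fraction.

obs 1: x=0 → posterior Gamma(8, 11/5)
obs 2: x=1 → posterior Gamma(9, 16/5)
obs 3: x=3 → posterior Gamma(12, 21/5)
obs 4: x=6 → posterior Gamma(18, 26/5)
obs 5: x=2 → posterior Gamma(20, 31/5)
obs 6: x=0 → posterior Gamma(20, 36/5)
obs 7: x=5 → posterior Gamma(25, 41/5)
obs 8: x=4 → posterior Gamma(29, 46/5)
obs 9: x=0 → posterior Gamma(29, 51/5)

140/51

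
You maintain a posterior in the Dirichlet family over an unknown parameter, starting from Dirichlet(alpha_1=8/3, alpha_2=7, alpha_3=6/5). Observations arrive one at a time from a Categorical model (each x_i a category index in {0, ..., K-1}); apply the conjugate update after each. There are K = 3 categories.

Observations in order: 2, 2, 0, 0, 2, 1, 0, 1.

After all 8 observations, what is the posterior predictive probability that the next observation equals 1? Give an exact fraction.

obs 1: x=2 → posterior Dirichlet(8/3, 7, 11/5)
obs 2: x=2 → posterior Dirichlet(8/3, 7, 16/5)
obs 3: x=0 → posterior Dirichlet(11/3, 7, 16/5)
obs 4: x=0 → posterior Dirichlet(14/3, 7, 16/5)
obs 5: x=2 → posterior Dirichlet(14/3, 7, 21/5)
obs 6: x=1 → posterior Dirichlet(14/3, 8, 21/5)
obs 7: x=0 → posterior Dirichlet(17/3, 8, 21/5)
obs 8: x=1 → posterior Dirichlet(17/3, 9, 21/5)

135/283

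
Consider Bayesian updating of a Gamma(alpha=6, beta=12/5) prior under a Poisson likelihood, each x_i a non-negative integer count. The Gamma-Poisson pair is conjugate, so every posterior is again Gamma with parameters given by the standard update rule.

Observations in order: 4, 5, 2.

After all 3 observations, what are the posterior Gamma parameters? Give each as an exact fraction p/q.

obs 1: x=4 → posterior Gamma(10, 17/5)
obs 2: x=5 → posterior Gamma(15, 22/5)
obs 3: x=2 → posterior Gamma(17, 27/5)

alpha=17, beta=27/5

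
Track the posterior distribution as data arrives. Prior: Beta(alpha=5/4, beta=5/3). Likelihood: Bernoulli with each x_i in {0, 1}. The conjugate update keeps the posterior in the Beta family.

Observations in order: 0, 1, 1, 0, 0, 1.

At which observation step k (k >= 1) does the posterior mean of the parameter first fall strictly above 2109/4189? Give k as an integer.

obs 1: x=0 → posterior Beta(5/4, 8/3)
obs 2: x=1 → posterior Beta(9/4, 8/3)
obs 3: x=1 → posterior Beta(13/4, 8/3)
obs 4: x=0 → posterior Beta(13/4, 11/3)
obs 5: x=0 → posterior Beta(13/4, 14/3)
obs 6: x=1 → posterior Beta(17/4, 14/3)

k = 3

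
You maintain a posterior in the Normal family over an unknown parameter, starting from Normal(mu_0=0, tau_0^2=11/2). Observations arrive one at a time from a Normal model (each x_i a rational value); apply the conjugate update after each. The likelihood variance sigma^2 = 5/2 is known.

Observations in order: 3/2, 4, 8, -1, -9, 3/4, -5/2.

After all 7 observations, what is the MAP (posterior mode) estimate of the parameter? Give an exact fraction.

obs 1: x=3/2 → posterior Normal(33/32, 55/32)
obs 2: x=4 → posterior Normal(121/54, 55/54)
obs 3: x=8 → posterior Normal(297/76, 55/76)
obs 4: x=-1 → posterior Normal(275/98, 55/98)
obs 5: x=-9 → posterior Normal(77/120, 11/24)
obs 6: x=3/4 → posterior Normal(187/284, 55/142)
obs 7: x=-5/2 → posterior Normal(77/328, 55/164)

77/328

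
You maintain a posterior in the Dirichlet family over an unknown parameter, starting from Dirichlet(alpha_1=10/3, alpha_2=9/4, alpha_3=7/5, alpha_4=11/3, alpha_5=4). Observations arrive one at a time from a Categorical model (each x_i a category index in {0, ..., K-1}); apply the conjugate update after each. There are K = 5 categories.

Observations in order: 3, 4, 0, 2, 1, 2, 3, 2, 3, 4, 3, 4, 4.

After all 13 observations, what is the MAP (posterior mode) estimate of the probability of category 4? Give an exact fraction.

obs 1: x=3 → posterior Dirichlet(10/3, 9/4, 7/5, 14/3, 4)
obs 2: x=4 → posterior Dirichlet(10/3, 9/4, 7/5, 14/3, 5)
obs 3: x=0 → posterior Dirichlet(13/3, 9/4, 7/5, 14/3, 5)
obs 4: x=2 → posterior Dirichlet(13/3, 9/4, 12/5, 14/3, 5)
obs 5: x=1 → posterior Dirichlet(13/3, 13/4, 12/5, 14/3, 5)
obs 6: x=2 → posterior Dirichlet(13/3, 13/4, 17/5, 14/3, 5)
obs 7: x=3 → posterior Dirichlet(13/3, 13/4, 17/5, 17/3, 5)
obs 8: x=2 → posterior Dirichlet(13/3, 13/4, 22/5, 17/3, 5)
obs 9: x=3 → posterior Dirichlet(13/3, 13/4, 22/5, 20/3, 5)
obs 10: x=4 → posterior Dirichlet(13/3, 13/4, 22/5, 20/3, 6)
obs 11: x=3 → posterior Dirichlet(13/3, 13/4, 22/5, 23/3, 6)
obs 12: x=4 → posterior Dirichlet(13/3, 13/4, 22/5, 23/3, 7)
obs 13: x=4 → posterior Dirichlet(13/3, 13/4, 22/5, 23/3, 8)

140/453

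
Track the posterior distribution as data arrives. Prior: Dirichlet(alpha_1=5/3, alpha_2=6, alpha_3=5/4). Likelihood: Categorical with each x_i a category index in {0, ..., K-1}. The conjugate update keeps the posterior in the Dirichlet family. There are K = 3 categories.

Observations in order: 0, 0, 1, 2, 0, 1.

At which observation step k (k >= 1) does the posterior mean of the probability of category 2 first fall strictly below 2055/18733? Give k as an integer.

obs 1: x=0 → posterior Dirichlet(8/3, 6, 5/4)
obs 2: x=0 → posterior Dirichlet(11/3, 6, 5/4)
obs 3: x=1 → posterior Dirichlet(11/3, 7, 5/4)
obs 4: x=2 → posterior Dirichlet(11/3, 7, 9/4)
obs 5: x=0 → posterior Dirichlet(14/3, 7, 9/4)
obs 6: x=1 → posterior Dirichlet(14/3, 8, 9/4)

k = 3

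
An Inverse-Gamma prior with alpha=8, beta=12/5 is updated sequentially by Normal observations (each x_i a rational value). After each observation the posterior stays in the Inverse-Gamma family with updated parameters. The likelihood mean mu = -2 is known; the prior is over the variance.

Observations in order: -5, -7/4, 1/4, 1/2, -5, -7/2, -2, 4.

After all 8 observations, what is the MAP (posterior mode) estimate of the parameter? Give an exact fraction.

obs 1: x=-5 → posterior Inverse-Gamma(17/2, 69/10)
obs 2: x=-7/4 → posterior Inverse-Gamma(9, 1109/160)
obs 3: x=1/4 → posterior Inverse-Gamma(19/2, 757/80)
obs 4: x=1/2 → posterior Inverse-Gamma(10, 1007/80)
obs 5: x=-5 → posterior Inverse-Gamma(21/2, 1367/80)
obs 6: x=-7/2 → posterior Inverse-Gamma(11, 1457/80)
obs 7: x=-2 → posterior Inverse-Gamma(23/2, 1457/80)
obs 8: x=4 → posterior Inverse-Gamma(12, 2897/80)

2897/1040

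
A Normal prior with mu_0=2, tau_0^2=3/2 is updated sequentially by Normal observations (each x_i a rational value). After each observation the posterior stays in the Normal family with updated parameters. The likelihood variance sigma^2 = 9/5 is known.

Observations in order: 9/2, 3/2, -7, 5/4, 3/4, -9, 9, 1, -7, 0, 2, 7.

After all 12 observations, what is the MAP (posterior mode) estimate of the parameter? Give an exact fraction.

16/33

obs 1: x=9/2 → posterior Normal(69/22, 9/11)
obs 2: x=3/2 → posterior Normal(21/8, 9/16)
obs 3: x=-7 → posterior Normal(1/3, 3/7)
obs 4: x=5/4 → posterior Normal(53/104, 9/26)
obs 5: x=3/4 → posterior Normal(17/31, 9/31)
obs 6: x=-9 → posterior Normal(-7/9, 1/4)
obs 7: x=9 → posterior Normal(17/41, 9/41)
obs 8: x=1 → posterior Normal(11/23, 9/46)
obs 9: x=-7 → posterior Normal(-13/51, 3/17)
obs 10: x=0 → posterior Normal(-13/56, 9/56)
obs 11: x=2 → posterior Normal(-3/61, 9/61)
obs 12: x=7 → posterior Normal(16/33, 3/22)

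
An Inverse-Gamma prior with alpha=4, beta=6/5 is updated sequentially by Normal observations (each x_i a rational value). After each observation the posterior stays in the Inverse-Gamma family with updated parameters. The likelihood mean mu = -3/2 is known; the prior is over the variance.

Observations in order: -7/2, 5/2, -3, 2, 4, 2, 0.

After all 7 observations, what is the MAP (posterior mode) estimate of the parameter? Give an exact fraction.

1633/340

obs 1: x=-7/2 → posterior Inverse-Gamma(9/2, 16/5)
obs 2: x=5/2 → posterior Inverse-Gamma(5, 56/5)
obs 3: x=-3 → posterior Inverse-Gamma(11/2, 493/40)
obs 4: x=2 → posterior Inverse-Gamma(6, 369/20)
obs 5: x=4 → posterior Inverse-Gamma(13/2, 1343/40)
obs 6: x=2 → posterior Inverse-Gamma(7, 397/10)
obs 7: x=0 → posterior Inverse-Gamma(15/2, 1633/40)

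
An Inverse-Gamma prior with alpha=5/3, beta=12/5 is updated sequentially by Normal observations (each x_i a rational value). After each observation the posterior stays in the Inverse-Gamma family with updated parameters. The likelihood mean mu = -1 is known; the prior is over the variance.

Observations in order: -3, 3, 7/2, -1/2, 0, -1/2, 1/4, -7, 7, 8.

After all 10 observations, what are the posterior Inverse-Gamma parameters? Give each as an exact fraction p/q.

obs 1: x=-3 → posterior Inverse-Gamma(13/6, 22/5)
obs 2: x=3 → posterior Inverse-Gamma(8/3, 62/5)
obs 3: x=7/2 → posterior Inverse-Gamma(19/6, 901/40)
obs 4: x=-1/2 → posterior Inverse-Gamma(11/3, 453/20)
obs 5: x=0 → posterior Inverse-Gamma(25/6, 463/20)
obs 6: x=-1/2 → posterior Inverse-Gamma(14/3, 931/40)
obs 7: x=1/4 → posterior Inverse-Gamma(31/6, 3849/160)
obs 8: x=-7 → posterior Inverse-Gamma(17/3, 6729/160)
obs 9: x=7 → posterior Inverse-Gamma(37/6, 11849/160)
obs 10: x=8 → posterior Inverse-Gamma(20/3, 18329/160)

alpha=20/3, beta=18329/160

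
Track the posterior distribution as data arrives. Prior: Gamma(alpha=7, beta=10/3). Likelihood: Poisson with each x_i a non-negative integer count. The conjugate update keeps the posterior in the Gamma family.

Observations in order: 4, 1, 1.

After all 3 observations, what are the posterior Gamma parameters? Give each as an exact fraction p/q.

alpha=13, beta=19/3

obs 1: x=4 → posterior Gamma(11, 13/3)
obs 2: x=1 → posterior Gamma(12, 16/3)
obs 3: x=1 → posterior Gamma(13, 19/3)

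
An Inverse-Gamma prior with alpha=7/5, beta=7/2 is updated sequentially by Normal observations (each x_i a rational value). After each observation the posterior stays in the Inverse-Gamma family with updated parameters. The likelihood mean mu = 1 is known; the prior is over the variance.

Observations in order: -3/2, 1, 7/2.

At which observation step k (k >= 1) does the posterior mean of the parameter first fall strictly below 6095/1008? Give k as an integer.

obs 1: x=-3/2 → posterior Inverse-Gamma(19/10, 53/8)
obs 2: x=1 → posterior Inverse-Gamma(12/5, 53/8)
obs 3: x=7/2 → posterior Inverse-Gamma(29/10, 39/4)

k = 2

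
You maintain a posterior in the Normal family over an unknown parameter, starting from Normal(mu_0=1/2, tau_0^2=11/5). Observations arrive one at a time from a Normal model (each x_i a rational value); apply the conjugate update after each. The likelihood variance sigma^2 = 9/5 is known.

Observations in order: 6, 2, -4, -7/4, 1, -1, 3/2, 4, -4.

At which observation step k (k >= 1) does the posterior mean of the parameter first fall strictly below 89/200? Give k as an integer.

k = 6

obs 1: x=6 → posterior Normal(141/40, 99/100)
obs 2: x=2 → posterior Normal(185/62, 99/155)
obs 3: x=-4 → posterior Normal(97/84, 33/70)
obs 4: x=-7/4 → posterior Normal(117/212, 99/265)
obs 5: x=1 → posterior Normal(161/256, 99/320)
obs 6: x=-1 → posterior Normal(39/100, 33/125)
obs 7: x=3/2 → posterior Normal(183/344, 99/430)
obs 8: x=4 → posterior Normal(359/388, 99/485)
obs 9: x=-4 → posterior Normal(61/144, 11/60)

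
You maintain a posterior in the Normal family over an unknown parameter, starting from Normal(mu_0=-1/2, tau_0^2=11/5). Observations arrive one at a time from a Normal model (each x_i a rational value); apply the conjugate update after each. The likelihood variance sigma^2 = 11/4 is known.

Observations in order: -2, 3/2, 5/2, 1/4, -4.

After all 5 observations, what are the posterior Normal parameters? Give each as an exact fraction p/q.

mu_0=-19/50, tau_0^2=11/25

obs 1: x=-2 → posterior Normal(-7/6, 11/9)
obs 2: x=3/2 → posterior Normal(-9/26, 11/13)
obs 3: x=5/2 → posterior Normal(11/34, 11/17)
obs 4: x=1/4 → posterior Normal(13/42, 11/21)
obs 5: x=-4 → posterior Normal(-19/50, 11/25)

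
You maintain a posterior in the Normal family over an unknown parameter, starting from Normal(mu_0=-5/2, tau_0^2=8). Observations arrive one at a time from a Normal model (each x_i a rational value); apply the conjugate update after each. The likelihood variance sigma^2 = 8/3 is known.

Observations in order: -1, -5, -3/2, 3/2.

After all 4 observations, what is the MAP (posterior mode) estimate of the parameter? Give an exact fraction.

obs 1: x=-1 → posterior Normal(-11/8, 2)
obs 2: x=-5 → posterior Normal(-41/14, 8/7)
obs 3: x=-3/2 → posterior Normal(-5/2, 4/5)
obs 4: x=3/2 → posterior Normal(-41/26, 8/13)

-41/26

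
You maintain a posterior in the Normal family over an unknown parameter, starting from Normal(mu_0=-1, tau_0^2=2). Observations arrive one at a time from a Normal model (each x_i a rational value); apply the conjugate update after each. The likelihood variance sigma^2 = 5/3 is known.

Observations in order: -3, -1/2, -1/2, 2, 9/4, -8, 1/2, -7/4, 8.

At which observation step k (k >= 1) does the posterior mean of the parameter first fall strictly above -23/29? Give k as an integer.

obs 1: x=-3 → posterior Normal(-23/11, 10/11)
obs 2: x=-1/2 → posterior Normal(-26/17, 10/17)
obs 3: x=-1/2 → posterior Normal(-29/23, 10/23)
obs 4: x=2 → posterior Normal(-17/29, 10/29)
obs 5: x=9/4 → posterior Normal(-1/10, 2/7)
obs 6: x=-8 → posterior Normal(-103/82, 10/41)
obs 7: x=1/2 → posterior Normal(-97/94, 10/47)
obs 8: x=-7/4 → posterior Normal(-59/53, 10/53)
obs 9: x=8 → posterior Normal(-11/59, 10/59)

k = 4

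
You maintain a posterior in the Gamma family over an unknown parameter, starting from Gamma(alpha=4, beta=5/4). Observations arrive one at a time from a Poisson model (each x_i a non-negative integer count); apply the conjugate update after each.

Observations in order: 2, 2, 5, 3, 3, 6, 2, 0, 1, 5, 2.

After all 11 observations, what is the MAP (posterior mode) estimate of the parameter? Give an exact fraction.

obs 1: x=2 → posterior Gamma(6, 9/4)
obs 2: x=2 → posterior Gamma(8, 13/4)
obs 3: x=5 → posterior Gamma(13, 17/4)
obs 4: x=3 → posterior Gamma(16, 21/4)
obs 5: x=3 → posterior Gamma(19, 25/4)
obs 6: x=6 → posterior Gamma(25, 29/4)
obs 7: x=2 → posterior Gamma(27, 33/4)
obs 8: x=0 → posterior Gamma(27, 37/4)
obs 9: x=1 → posterior Gamma(28, 41/4)
obs 10: x=5 → posterior Gamma(33, 45/4)
obs 11: x=2 → posterior Gamma(35, 49/4)

136/49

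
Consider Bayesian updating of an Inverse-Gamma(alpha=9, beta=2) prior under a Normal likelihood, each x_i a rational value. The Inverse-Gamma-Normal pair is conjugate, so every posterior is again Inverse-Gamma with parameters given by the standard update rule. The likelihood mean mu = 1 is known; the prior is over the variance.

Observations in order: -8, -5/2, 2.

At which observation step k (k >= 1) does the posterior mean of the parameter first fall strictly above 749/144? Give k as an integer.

k = 2

obs 1: x=-8 → posterior Inverse-Gamma(19/2, 85/2)
obs 2: x=-5/2 → posterior Inverse-Gamma(10, 389/8)
obs 3: x=2 → posterior Inverse-Gamma(21/2, 393/8)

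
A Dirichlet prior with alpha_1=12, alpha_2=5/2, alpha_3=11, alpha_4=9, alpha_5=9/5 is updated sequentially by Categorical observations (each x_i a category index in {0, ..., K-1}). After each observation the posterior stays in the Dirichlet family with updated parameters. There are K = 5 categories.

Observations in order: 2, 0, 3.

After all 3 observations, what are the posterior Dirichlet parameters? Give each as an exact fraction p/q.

alpha_1=13, alpha_2=5/2, alpha_3=12, alpha_4=10, alpha_5=9/5

obs 1: x=2 → posterior Dirichlet(12, 5/2, 12, 9, 9/5)
obs 2: x=0 → posterior Dirichlet(13, 5/2, 12, 9, 9/5)
obs 3: x=3 → posterior Dirichlet(13, 5/2, 12, 10, 9/5)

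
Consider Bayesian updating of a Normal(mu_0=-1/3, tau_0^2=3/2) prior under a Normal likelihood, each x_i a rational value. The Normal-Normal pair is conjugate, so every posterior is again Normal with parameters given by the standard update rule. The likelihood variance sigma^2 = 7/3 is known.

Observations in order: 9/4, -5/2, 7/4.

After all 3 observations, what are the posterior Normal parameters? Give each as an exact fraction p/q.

obs 1: x=9/4 → posterior Normal(187/276, 21/23)
obs 2: x=-5/2 → posterior Normal(-83/384, 21/32)
obs 3: x=7/4 → posterior Normal(53/246, 21/41)

mu_0=53/246, tau_0^2=21/41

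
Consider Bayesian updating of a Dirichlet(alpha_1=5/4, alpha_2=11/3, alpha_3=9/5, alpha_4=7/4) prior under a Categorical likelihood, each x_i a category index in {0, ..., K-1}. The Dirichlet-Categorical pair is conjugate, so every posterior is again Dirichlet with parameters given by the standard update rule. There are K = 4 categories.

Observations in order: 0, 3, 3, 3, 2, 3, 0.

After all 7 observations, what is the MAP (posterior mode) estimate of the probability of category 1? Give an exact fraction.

obs 1: x=0 → posterior Dirichlet(9/4, 11/3, 9/5, 7/4)
obs 2: x=3 → posterior Dirichlet(9/4, 11/3, 9/5, 11/4)
obs 3: x=3 → posterior Dirichlet(9/4, 11/3, 9/5, 15/4)
obs 4: x=3 → posterior Dirichlet(9/4, 11/3, 9/5, 19/4)
obs 5: x=2 → posterior Dirichlet(9/4, 11/3, 14/5, 19/4)
obs 6: x=3 → posterior Dirichlet(9/4, 11/3, 14/5, 23/4)
obs 7: x=0 → posterior Dirichlet(13/4, 11/3, 14/5, 23/4)

10/43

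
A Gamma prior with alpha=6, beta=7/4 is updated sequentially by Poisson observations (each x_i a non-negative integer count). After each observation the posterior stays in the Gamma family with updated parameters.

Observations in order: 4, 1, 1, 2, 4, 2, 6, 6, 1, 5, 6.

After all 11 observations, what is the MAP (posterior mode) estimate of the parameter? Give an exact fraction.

obs 1: x=4 → posterior Gamma(10, 11/4)
obs 2: x=1 → posterior Gamma(11, 15/4)
obs 3: x=1 → posterior Gamma(12, 19/4)
obs 4: x=2 → posterior Gamma(14, 23/4)
obs 5: x=4 → posterior Gamma(18, 27/4)
obs 6: x=2 → posterior Gamma(20, 31/4)
obs 7: x=6 → posterior Gamma(26, 35/4)
obs 8: x=6 → posterior Gamma(32, 39/4)
obs 9: x=1 → posterior Gamma(33, 43/4)
obs 10: x=5 → posterior Gamma(38, 47/4)
obs 11: x=6 → posterior Gamma(44, 51/4)

172/51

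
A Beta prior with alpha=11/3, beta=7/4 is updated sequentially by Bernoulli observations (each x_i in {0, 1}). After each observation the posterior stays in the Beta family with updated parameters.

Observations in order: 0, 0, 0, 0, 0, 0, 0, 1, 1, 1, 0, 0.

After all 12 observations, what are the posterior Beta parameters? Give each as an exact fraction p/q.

obs 1: x=0 → posterior Beta(11/3, 11/4)
obs 2: x=0 → posterior Beta(11/3, 15/4)
obs 3: x=0 → posterior Beta(11/3, 19/4)
obs 4: x=0 → posterior Beta(11/3, 23/4)
obs 5: x=0 → posterior Beta(11/3, 27/4)
obs 6: x=0 → posterior Beta(11/3, 31/4)
obs 7: x=0 → posterior Beta(11/3, 35/4)
obs 8: x=1 → posterior Beta(14/3, 35/4)
obs 9: x=1 → posterior Beta(17/3, 35/4)
obs 10: x=1 → posterior Beta(20/3, 35/4)
obs 11: x=0 → posterior Beta(20/3, 39/4)
obs 12: x=0 → posterior Beta(20/3, 43/4)

alpha=20/3, beta=43/4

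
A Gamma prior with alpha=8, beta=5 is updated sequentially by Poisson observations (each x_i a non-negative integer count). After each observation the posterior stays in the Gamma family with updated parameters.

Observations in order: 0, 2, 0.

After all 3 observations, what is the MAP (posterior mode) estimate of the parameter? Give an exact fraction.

9/8

obs 1: x=0 → posterior Gamma(8, 6)
obs 2: x=2 → posterior Gamma(10, 7)
obs 3: x=0 → posterior Gamma(10, 8)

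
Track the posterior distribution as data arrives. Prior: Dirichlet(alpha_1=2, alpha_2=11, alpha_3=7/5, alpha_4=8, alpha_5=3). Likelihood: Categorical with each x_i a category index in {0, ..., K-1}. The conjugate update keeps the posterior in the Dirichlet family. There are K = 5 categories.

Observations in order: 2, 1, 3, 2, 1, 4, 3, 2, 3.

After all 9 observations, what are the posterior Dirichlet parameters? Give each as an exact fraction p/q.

alpha_1=2, alpha_2=13, alpha_3=22/5, alpha_4=11, alpha_5=4

obs 1: x=2 → posterior Dirichlet(2, 11, 12/5, 8, 3)
obs 2: x=1 → posterior Dirichlet(2, 12, 12/5, 8, 3)
obs 3: x=3 → posterior Dirichlet(2, 12, 12/5, 9, 3)
obs 4: x=2 → posterior Dirichlet(2, 12, 17/5, 9, 3)
obs 5: x=1 → posterior Dirichlet(2, 13, 17/5, 9, 3)
obs 6: x=4 → posterior Dirichlet(2, 13, 17/5, 9, 4)
obs 7: x=3 → posterior Dirichlet(2, 13, 17/5, 10, 4)
obs 8: x=2 → posterior Dirichlet(2, 13, 22/5, 10, 4)
obs 9: x=3 → posterior Dirichlet(2, 13, 22/5, 11, 4)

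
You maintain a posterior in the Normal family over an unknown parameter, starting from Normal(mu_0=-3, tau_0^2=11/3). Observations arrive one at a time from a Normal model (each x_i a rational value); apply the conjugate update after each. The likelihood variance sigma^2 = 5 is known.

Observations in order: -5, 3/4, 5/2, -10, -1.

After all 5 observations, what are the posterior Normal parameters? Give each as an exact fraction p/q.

obs 1: x=-5 → posterior Normal(-50/13, 55/26)
obs 2: x=3/4 → posterior Normal(-367/148, 55/37)
obs 3: x=5/2 → posterior Normal(-257/192, 55/48)
obs 4: x=-10 → posterior Normal(-697/236, 55/59)
obs 5: x=-1 → posterior Normal(-741/280, 11/14)

mu_0=-741/280, tau_0^2=11/14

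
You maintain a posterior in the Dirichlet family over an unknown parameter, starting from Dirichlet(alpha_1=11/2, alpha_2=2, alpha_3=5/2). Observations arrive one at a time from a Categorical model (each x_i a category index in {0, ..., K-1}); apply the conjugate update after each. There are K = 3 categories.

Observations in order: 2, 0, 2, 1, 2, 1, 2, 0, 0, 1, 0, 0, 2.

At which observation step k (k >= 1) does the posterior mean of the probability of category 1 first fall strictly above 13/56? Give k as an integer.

k = 6

obs 1: x=2 → posterior Dirichlet(11/2, 2, 7/2)
obs 2: x=0 → posterior Dirichlet(13/2, 2, 7/2)
obs 3: x=2 → posterior Dirichlet(13/2, 2, 9/2)
obs 4: x=1 → posterior Dirichlet(13/2, 3, 9/2)
obs 5: x=2 → posterior Dirichlet(13/2, 3, 11/2)
obs 6: x=1 → posterior Dirichlet(13/2, 4, 11/2)
obs 7: x=2 → posterior Dirichlet(13/2, 4, 13/2)
obs 8: x=0 → posterior Dirichlet(15/2, 4, 13/2)
obs 9: x=0 → posterior Dirichlet(17/2, 4, 13/2)
obs 10: x=1 → posterior Dirichlet(17/2, 5, 13/2)
obs 11: x=0 → posterior Dirichlet(19/2, 5, 13/2)
obs 12: x=0 → posterior Dirichlet(21/2, 5, 13/2)
obs 13: x=2 → posterior Dirichlet(21/2, 5, 15/2)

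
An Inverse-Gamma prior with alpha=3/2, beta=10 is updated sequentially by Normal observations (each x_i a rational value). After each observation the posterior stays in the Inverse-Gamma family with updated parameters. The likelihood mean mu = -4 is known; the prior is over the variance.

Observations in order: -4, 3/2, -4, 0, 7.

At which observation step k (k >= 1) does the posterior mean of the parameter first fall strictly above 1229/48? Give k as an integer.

k = 5

obs 1: x=-4 → posterior Inverse-Gamma(2, 10)
obs 2: x=3/2 → posterior Inverse-Gamma(5/2, 201/8)
obs 3: x=-4 → posterior Inverse-Gamma(3, 201/8)
obs 4: x=0 → posterior Inverse-Gamma(7/2, 265/8)
obs 5: x=7 → posterior Inverse-Gamma(4, 749/8)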